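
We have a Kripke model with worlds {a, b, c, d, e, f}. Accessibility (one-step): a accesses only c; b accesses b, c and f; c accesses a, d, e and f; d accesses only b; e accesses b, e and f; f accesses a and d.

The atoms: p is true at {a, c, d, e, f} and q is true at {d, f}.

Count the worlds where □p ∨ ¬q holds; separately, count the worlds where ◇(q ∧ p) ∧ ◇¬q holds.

For □p ∨ ¬q:
a: □p is T, ¬q is T. ✓
b: □p is F, ¬q is T. ✓
c: □p is T, ¬q is T. ✓
d: □p is F, ¬q is F. ✗
e: □p is F, ¬q is T. ✓
f: □p is T, ¬q is F. ✓
— 5 worlds.
For ◇(q ∧ p) ∧ ◇¬q:
a: ◇(q ∧ p) is F, ◇¬q is T. ✗
b: ◇(q ∧ p) is T, ◇¬q is T. ✓
c: ◇(q ∧ p) is T, ◇¬q is T. ✓
d: ◇(q ∧ p) is F, ◇¬q is T. ✗
e: ◇(q ∧ p) is T, ◇¬q is T. ✓
f: ◇(q ∧ p) is T, ◇¬q is T. ✓
— 4 worlds.

5 and 4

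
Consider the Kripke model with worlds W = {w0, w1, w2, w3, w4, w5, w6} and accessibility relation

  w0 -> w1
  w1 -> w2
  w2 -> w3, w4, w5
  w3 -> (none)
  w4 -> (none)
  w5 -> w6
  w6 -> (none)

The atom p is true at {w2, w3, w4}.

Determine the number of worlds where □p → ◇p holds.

w0: □p is F, ◇p is F. ✓
w1: □p is T, ◇p is T. ✓
w2: □p is F, ◇p is T. ✓
w3: □p is T, ◇p is F. ✗
w4: □p is T, ◇p is F. ✗
w5: □p is F, ◇p is F. ✓
w6: □p is T, ◇p is F. ✗
Satisfying worlds: {w0, w1, w2, w5}.

4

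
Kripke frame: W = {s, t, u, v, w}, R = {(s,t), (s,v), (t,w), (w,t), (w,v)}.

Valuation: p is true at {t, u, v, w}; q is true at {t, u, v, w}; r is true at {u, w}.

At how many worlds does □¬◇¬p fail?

0

s: successors {t, v}; ¬◇¬p there: t:T, v:T. ✓
t: successors {w}; ¬◇¬p there: w:T. ✓
u: no successors, so □¬◇¬p holds vacuously. ✓
v: no successors, so □¬◇¬p holds vacuously. ✓
w: successors {t, v}; ¬◇¬p there: t:T, v:T. ✓
Satisfying worlds: {s, t, u, v, w}.
So □¬◇¬p fails at the other 0 worlds.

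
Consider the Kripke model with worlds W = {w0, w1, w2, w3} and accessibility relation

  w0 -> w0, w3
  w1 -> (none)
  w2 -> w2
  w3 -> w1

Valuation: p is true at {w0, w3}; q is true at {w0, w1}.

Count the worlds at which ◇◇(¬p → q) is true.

1

w0: successors {w0, w3}; ◇(¬p → q) there: w0:T, w3:T. ✓
w1: no successors, so ◇◇(¬p → q) fails. ✗
w2: successors {w2}; ◇(¬p → q) there: w2:F. ✗
w3: successors {w1}; ◇(¬p → q) there: w1:F. ✗
Satisfying worlds: {w0}.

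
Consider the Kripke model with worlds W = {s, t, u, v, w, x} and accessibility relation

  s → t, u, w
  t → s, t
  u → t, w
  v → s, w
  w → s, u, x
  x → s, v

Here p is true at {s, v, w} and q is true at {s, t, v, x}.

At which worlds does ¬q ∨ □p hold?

s: ¬q is F, □p is F. ✗
t: ¬q is F, □p is F. ✗
u: ¬q is T, □p is F. ✓
v: ¬q is F, □p is T. ✓
w: ¬q is T, □p is F. ✓
x: ¬q is F, □p is T. ✓

{u, v, w, x}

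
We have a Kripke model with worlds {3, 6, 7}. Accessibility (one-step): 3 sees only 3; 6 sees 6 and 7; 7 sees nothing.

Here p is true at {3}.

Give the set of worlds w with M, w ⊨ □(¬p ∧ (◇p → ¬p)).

3: successors {3}; ¬p ∧ (◇p → ¬p) there: 3:F. ✗
6: successors {6, 7}; ¬p ∧ (◇p → ¬p) there: 6:T, 7:T. ✓
7: no successors, so □(¬p ∧ (◇p → ¬p)) holds vacuously. ✓

{6, 7}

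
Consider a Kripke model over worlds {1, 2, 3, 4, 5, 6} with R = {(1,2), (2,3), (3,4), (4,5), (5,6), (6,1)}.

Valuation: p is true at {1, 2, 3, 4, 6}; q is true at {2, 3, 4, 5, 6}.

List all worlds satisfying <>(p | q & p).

{1, 2, 3, 5, 6}

1: successors {2}; p | q & p there: 2:T. ✓
2: successors {3}; p | q & p there: 3:T. ✓
3: successors {4}; p | q & p there: 4:T. ✓
4: successors {5}; p | q & p there: 5:F. ✗
5: successors {6}; p | q & p there: 6:T. ✓
6: successors {1}; p | q & p there: 1:T. ✓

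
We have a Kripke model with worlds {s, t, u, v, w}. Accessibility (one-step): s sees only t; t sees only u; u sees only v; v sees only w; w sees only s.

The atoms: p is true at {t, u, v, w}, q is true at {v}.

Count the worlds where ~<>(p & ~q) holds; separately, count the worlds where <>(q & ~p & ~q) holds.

2 and 0

For ~<>(p & ~q):
s: <>(p & ~q) is T. ✗
t: <>(p & ~q) is T. ✗
u: <>(p & ~q) is F. ✓
v: <>(p & ~q) is T. ✗
w: <>(p & ~q) is F. ✓
— 2 worlds.
For <>(q & ~p & ~q):
s: successors {t}; q & ~p & ~q there: t:F. ✗
t: successors {u}; q & ~p & ~q there: u:F. ✗
u: successors {v}; q & ~p & ~q there: v:F. ✗
v: successors {w}; q & ~p & ~q there: w:F. ✗
w: successors {s}; q & ~p & ~q there: s:F. ✗
— 0 worlds.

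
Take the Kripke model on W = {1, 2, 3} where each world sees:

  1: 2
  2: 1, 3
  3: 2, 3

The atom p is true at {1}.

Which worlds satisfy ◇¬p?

{1, 2, 3}

1: successors {2}; ¬p there: 2:T. ✓
2: successors {1, 3}; ¬p there: 1:F, 3:T. ✓
3: successors {2, 3}; ¬p there: 2:T, 3:T. ✓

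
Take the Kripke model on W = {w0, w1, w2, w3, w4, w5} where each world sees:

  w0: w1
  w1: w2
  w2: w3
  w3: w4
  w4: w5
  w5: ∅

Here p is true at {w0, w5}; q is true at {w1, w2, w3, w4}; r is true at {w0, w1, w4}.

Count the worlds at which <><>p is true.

1

w0: successors {w1}; <>p there: w1:F. ✗
w1: successors {w2}; <>p there: w2:F. ✗
w2: successors {w3}; <>p there: w3:F. ✗
w3: successors {w4}; <>p there: w4:T. ✓
w4: successors {w5}; <>p there: w5:F. ✗
w5: no successors, so <><>p fails. ✗
Satisfying worlds: {w3}.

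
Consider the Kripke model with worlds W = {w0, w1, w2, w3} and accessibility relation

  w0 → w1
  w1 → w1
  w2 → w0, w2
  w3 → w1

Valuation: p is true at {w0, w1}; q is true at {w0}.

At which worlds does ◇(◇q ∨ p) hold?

w0: successors {w1}; ◇q ∨ p there: w1:T. ✓
w1: successors {w1}; ◇q ∨ p there: w1:T. ✓
w2: successors {w0, w2}; ◇q ∨ p there: w0:T, w2:T. ✓
w3: successors {w1}; ◇q ∨ p there: w1:T. ✓

{w0, w1, w2, w3}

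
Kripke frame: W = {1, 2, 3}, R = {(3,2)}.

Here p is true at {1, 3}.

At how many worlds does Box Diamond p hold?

1: no successors, so Box Diamond p holds vacuously. ✓
2: no successors, so Box Diamond p holds vacuously. ✓
3: successors {2}; Diamond p there: 2:F. ✗
Satisfying worlds: {1, 2}.

2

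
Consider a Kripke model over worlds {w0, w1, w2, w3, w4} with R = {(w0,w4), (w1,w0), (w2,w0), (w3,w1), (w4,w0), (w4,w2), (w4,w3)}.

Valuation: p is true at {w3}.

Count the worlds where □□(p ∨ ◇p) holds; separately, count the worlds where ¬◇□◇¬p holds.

2 and 0

For □□(p ∨ ◇p):
w0: successors {w4}; □(p ∨ ◇p) there: w4:F. ✗
w1: successors {w0}; □(p ∨ ◇p) there: w0:T. ✓
w2: successors {w0}; □(p ∨ ◇p) there: w0:T. ✓
w3: successors {w1}; □(p ∨ ◇p) there: w1:F. ✗
w4: successors {w0, w2, w3}; □(p ∨ ◇p) there: w0:T, w2:F, w3:F. ✗
— 2 worlds.
For ¬◇□◇¬p:
w0: ◇□◇¬p is T. ✗
w1: ◇□◇¬p is T. ✗
w2: ◇□◇¬p is T. ✗
w3: ◇□◇¬p is T. ✗
w4: ◇□◇¬p is T. ✗
— 0 worlds.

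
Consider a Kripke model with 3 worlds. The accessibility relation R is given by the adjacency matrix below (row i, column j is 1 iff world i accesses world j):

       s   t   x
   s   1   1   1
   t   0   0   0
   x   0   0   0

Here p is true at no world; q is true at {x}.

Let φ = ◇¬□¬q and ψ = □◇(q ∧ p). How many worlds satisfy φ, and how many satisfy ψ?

1 and 2

For ◇¬□¬q:
s: successors {s, t, x}; ¬□¬q there: s:T, t:F, x:F. ✓
t: no successors, so ◇¬□¬q fails. ✗
x: no successors, so ◇¬□¬q fails. ✗
— 1 world.
For □◇(q ∧ p):
s: successors {s, t, x}; ◇(q ∧ p) there: s:F, t:F, x:F. ✗
t: no successors, so □◇(q ∧ p) holds vacuously. ✓
x: no successors, so □◇(q ∧ p) holds vacuously. ✓
— 2 worlds.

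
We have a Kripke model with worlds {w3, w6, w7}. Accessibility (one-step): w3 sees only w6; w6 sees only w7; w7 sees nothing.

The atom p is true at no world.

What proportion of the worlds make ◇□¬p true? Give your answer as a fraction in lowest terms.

2/3

w3: successors {w6}; □¬p there: w6:T. ✓
w6: successors {w7}; □¬p there: w7:T. ✓
w7: no successors, so ◇□¬p fails. ✗
That's 2 of 3 worlds, so 2/3.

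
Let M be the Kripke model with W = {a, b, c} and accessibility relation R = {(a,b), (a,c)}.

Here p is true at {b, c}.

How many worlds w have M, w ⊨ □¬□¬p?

a: successors {b, c}; ¬□¬p there: b:F, c:F. ✗
b: no successors, so □¬□¬p holds vacuously. ✓
c: no successors, so □¬□¬p holds vacuously. ✓
Satisfying worlds: {b, c}.

2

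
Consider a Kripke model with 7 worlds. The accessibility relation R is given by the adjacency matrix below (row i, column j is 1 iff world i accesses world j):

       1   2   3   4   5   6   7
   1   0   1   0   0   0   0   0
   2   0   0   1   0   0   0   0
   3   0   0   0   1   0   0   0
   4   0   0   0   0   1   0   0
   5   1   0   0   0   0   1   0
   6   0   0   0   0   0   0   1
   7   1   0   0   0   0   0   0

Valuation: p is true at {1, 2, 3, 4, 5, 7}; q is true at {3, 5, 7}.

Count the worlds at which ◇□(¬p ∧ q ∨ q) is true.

1: successors {2}; □(¬p ∧ q ∨ q) there: 2:T. ✓
2: successors {3}; □(¬p ∧ q ∨ q) there: 3:F. ✗
3: successors {4}; □(¬p ∧ q ∨ q) there: 4:T. ✓
4: successors {5}; □(¬p ∧ q ∨ q) there: 5:F. ✗
5: successors {1, 6}; □(¬p ∧ q ∨ q) there: 1:F, 6:T. ✓
6: successors {7}; □(¬p ∧ q ∨ q) there: 7:F. ✗
7: successors {1}; □(¬p ∧ q ∨ q) there: 1:F. ✗
Satisfying worlds: {1, 3, 5}.

3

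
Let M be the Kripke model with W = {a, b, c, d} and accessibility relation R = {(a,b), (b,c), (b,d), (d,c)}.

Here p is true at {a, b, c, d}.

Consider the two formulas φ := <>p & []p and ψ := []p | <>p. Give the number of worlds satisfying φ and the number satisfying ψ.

For <>p & []p:
a: <>p is T, []p is T. ✓
b: <>p is T, []p is T. ✓
c: <>p is F, []p is T. ✗
d: <>p is T, []p is T. ✓
— 3 worlds.
For []p | <>p:
a: []p is T, <>p is T. ✓
b: []p is T, <>p is T. ✓
c: []p is T, <>p is F. ✓
d: []p is T, <>p is T. ✓
— 4 worlds.

3 and 4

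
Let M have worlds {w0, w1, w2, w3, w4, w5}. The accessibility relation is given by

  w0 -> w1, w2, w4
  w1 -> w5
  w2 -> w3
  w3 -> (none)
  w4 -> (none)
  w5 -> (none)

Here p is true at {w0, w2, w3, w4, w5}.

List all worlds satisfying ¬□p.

{w0}

w0: □p is F. ✓
w1: □p is T. ✗
w2: □p is T. ✗
w3: □p is T. ✗
w4: □p is T. ✗
w5: □p is T. ✗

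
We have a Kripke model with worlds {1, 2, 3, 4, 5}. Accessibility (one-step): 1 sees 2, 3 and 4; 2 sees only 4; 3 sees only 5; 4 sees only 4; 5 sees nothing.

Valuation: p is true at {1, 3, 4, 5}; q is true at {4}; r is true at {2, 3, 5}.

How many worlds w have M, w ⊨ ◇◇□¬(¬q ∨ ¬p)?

3

1: successors {2, 3, 4}; ◇□¬(¬q ∨ ¬p) there: 2:T, 3:T, 4:T. ✓
2: successors {4}; ◇□¬(¬q ∨ ¬p) there: 4:T. ✓
3: successors {5}; ◇□¬(¬q ∨ ¬p) there: 5:F. ✗
4: successors {4}; ◇□¬(¬q ∨ ¬p) there: 4:T. ✓
5: no successors, so ◇◇□¬(¬q ∨ ¬p) fails. ✗
Satisfying worlds: {1, 2, 4}.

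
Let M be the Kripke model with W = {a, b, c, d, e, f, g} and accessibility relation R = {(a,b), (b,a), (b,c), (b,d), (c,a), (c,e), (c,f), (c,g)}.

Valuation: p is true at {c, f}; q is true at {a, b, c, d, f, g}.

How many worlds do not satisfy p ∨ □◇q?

1

a: p is F, □◇q is T. ✓
b: p is F, □◇q is F. ✗
c: p is T, □◇q is F. ✓
d: p is F, □◇q is T. ✓
e: p is F, □◇q is T. ✓
f: p is T, □◇q is T. ✓
g: p is F, □◇q is T. ✓
Satisfying worlds: {a, c, d, e, f, g}.
So p ∨ □◇q fails at the other 1 world.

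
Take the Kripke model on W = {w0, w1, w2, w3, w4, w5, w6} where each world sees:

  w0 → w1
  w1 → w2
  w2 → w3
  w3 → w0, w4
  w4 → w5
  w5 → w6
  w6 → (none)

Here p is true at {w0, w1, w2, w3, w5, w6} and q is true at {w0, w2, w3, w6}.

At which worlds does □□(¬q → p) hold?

w0: successors {w1}; □(¬q → p) there: w1:T. ✓
w1: successors {w2}; □(¬q → p) there: w2:T. ✓
w2: successors {w3}; □(¬q → p) there: w3:F. ✗
w3: successors {w0, w4}; □(¬q → p) there: w0:T, w4:T. ✓
w4: successors {w5}; □(¬q → p) there: w5:T. ✓
w5: successors {w6}; □(¬q → p) there: w6:T. ✓
w6: no successors, so □□(¬q → p) holds vacuously. ✓

{w0, w1, w3, w4, w5, w6}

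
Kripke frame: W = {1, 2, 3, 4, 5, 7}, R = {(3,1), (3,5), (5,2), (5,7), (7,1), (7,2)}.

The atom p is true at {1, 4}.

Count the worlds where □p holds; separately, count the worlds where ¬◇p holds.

For □p:
1: no successors, so □p holds vacuously. ✓
2: no successors, so □p holds vacuously. ✓
3: successors {1, 5}; p there: 1:T, 5:F. ✗
4: no successors, so □p holds vacuously. ✓
5: successors {2, 7}; p there: 2:F, 7:F. ✗
7: successors {1, 2}; p there: 1:T, 2:F. ✗
— 3 worlds.
For ¬◇p:
1: ◇p is F. ✓
2: ◇p is F. ✓
3: ◇p is T. ✗
4: ◇p is F. ✓
5: ◇p is F. ✓
7: ◇p is T. ✗
— 4 worlds.

3 and 4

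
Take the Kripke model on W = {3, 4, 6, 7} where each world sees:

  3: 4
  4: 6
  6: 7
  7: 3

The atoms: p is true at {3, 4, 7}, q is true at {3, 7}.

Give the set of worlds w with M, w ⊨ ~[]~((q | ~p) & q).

3: []~((q | ~p) & q) is T. ✗
4: []~((q | ~p) & q) is T. ✗
6: []~((q | ~p) & q) is F. ✓
7: []~((q | ~p) & q) is F. ✓

{6, 7}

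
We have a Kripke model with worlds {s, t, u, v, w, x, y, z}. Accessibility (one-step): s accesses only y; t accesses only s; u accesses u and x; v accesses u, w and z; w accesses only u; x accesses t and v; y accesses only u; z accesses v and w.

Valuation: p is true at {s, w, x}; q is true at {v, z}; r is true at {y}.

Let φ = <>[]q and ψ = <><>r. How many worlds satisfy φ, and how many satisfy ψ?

For <>[]q:
s: successors {y}; []q there: y:F. ✗
t: successors {s}; []q there: s:F. ✗
u: successors {u, x}; []q there: u:F, x:F. ✗
v: successors {u, w, z}; []q there: u:F, w:F, z:F. ✗
w: successors {u}; []q there: u:F. ✗
x: successors {t, v}; []q there: t:F, v:F. ✗
y: successors {u}; []q there: u:F. ✗
z: successors {v, w}; []q there: v:F, w:F. ✗
— 0 worlds.
For <><>r:
s: successors {y}; <>r there: y:F. ✗
t: successors {s}; <>r there: s:T. ✓
u: successors {u, x}; <>r there: u:F, x:F. ✗
v: successors {u, w, z}; <>r there: u:F, w:F, z:F. ✗
w: successors {u}; <>r there: u:F. ✗
x: successors {t, v}; <>r there: t:F, v:F. ✗
y: successors {u}; <>r there: u:F. ✗
z: successors {v, w}; <>r there: v:F, w:F. ✗
— 1 world.

0 and 1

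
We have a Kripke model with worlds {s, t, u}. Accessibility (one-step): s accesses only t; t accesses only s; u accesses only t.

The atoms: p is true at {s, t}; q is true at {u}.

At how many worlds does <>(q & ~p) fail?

s: successors {t}; q & ~p there: t:F. ✗
t: successors {s}; q & ~p there: s:F. ✗
u: successors {t}; q & ~p there: t:F. ✗
Satisfying worlds: ∅.
So <>(q & ~p) fails at the other 3 worlds.

3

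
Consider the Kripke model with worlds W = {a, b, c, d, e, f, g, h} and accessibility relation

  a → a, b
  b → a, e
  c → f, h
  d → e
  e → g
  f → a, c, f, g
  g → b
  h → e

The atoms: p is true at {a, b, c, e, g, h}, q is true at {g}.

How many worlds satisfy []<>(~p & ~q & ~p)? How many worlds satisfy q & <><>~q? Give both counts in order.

For []<>(~p & ~q & ~p):
a: successors {a, b}; <>(~p & ~q & ~p) there: a:F, b:F. ✗
b: successors {a, e}; <>(~p & ~q & ~p) there: a:F, e:F. ✗
c: successors {f, h}; <>(~p & ~q & ~p) there: f:T, h:F. ✗
d: successors {e}; <>(~p & ~q & ~p) there: e:F. ✗
e: successors {g}; <>(~p & ~q & ~p) there: g:F. ✗
f: successors {a, c, f, g}; <>(~p & ~q & ~p) there: a:F, c:T, f:T, g:F. ✗
g: successors {b}; <>(~p & ~q & ~p) there: b:F. ✗
h: successors {e}; <>(~p & ~q & ~p) there: e:F. ✗
— 0 worlds.
For q & <><>~q:
a: q is F, <><>~q is T. ✗
b: q is F, <><>~q is T. ✗
c: q is F, <><>~q is T. ✗
d: q is F, <><>~q is F. ✗
e: q is F, <><>~q is T. ✗
f: q is F, <><>~q is T. ✗
g: q is T, <><>~q is T. ✓
h: q is F, <><>~q is F. ✗
— 1 world.

0 and 1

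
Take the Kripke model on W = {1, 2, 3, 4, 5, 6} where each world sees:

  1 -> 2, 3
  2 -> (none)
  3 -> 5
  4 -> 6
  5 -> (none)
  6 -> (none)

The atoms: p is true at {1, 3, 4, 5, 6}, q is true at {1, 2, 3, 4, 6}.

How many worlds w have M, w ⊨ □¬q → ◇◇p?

1: □¬q is F, ◇◇p is T. ✓
2: □¬q is T, ◇◇p is F. ✗
3: □¬q is T, ◇◇p is F. ✗
4: □¬q is F, ◇◇p is F. ✓
5: □¬q is T, ◇◇p is F. ✗
6: □¬q is T, ◇◇p is F. ✗
Satisfying worlds: {1, 4}.

2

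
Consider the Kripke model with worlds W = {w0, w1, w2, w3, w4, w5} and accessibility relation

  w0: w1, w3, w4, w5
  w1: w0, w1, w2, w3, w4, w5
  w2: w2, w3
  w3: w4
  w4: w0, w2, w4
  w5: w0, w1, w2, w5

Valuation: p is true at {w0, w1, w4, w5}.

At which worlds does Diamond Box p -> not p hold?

w0: Diamond Box p is T, not p is F. ✗
w1: Diamond Box p is T, not p is F. ✗
w2: Diamond Box p is T, not p is T. ✓
w3: Diamond Box p is F, not p is T. ✓
w4: Diamond Box p is F, not p is F. ✓
w5: Diamond Box p is F, not p is F. ✓

{w2, w3, w4, w5}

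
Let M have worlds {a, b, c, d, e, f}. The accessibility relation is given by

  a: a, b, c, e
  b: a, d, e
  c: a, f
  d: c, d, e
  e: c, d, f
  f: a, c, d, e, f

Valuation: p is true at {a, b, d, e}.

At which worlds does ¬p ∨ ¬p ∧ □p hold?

a: ¬p is F, ¬p ∧ □p is F. ✗
b: ¬p is F, ¬p ∧ □p is F. ✗
c: ¬p is T, ¬p ∧ □p is F. ✓
d: ¬p is F, ¬p ∧ □p is F. ✗
e: ¬p is F, ¬p ∧ □p is F. ✗
f: ¬p is T, ¬p ∧ □p is F. ✓

{c, f}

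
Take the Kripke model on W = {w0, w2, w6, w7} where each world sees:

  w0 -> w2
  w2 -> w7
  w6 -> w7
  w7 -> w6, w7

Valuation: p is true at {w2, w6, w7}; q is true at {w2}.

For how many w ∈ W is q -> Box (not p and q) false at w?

1

w0: q is F, Box (not p and q) is F. ✓
w2: q is T, Box (not p and q) is F. ✗
w6: q is F, Box (not p and q) is F. ✓
w7: q is F, Box (not p and q) is F. ✓
Satisfying worlds: {w0, w6, w7}.
So q -> Box (not p and q) fails at the other 1 world.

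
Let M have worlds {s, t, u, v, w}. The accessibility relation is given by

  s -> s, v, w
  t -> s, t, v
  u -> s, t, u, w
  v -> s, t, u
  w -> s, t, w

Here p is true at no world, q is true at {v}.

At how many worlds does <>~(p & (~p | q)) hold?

s: successors {s, v, w}; ~(p & (~p | q)) there: s:T, v:T, w:T. ✓
t: successors {s, t, v}; ~(p & (~p | q)) there: s:T, t:T, v:T. ✓
u: successors {s, t, u, w}; ~(p & (~p | q)) there: s:T, t:T, u:T, w:T. ✓
v: successors {s, t, u}; ~(p & (~p | q)) there: s:T, t:T, u:T. ✓
w: successors {s, t, w}; ~(p & (~p | q)) there: s:T, t:T, w:T. ✓
Satisfying worlds: {s, t, u, v, w}.

5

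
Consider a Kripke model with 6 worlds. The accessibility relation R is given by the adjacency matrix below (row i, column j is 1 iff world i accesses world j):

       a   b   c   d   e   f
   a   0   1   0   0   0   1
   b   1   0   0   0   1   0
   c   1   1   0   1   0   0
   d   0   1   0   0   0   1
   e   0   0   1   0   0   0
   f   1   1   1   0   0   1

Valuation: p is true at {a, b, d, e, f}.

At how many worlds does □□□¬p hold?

0

a: successors {b, f}; □□¬p there: b:F, f:F. ✗
b: successors {a, e}; □□¬p there: a:F, e:F. ✗
c: successors {a, b, d}; □□¬p there: a:F, b:F, d:F. ✗
d: successors {b, f}; □□¬p there: b:F, f:F. ✗
e: successors {c}; □□¬p there: c:F. ✗
f: successors {a, b, c, f}; □□¬p there: a:F, b:F, c:F, f:F. ✗
Satisfying worlds: ∅.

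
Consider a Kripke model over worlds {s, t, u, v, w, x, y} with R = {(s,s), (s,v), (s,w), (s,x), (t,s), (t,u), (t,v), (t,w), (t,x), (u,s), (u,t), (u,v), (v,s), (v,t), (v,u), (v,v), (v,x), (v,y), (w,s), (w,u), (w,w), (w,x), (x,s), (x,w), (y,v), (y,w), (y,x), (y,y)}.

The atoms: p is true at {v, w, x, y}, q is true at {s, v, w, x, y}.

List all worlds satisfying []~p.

∅

s: successors {s, v, w, x}; ~p there: s:T, v:F, w:F, x:F. ✗
t: successors {s, u, v, w, x}; ~p there: s:T, u:T, v:F, w:F, x:F. ✗
u: successors {s, t, v}; ~p there: s:T, t:T, v:F. ✗
v: successors {s, t, u, v, x, y}; ~p there: s:T, t:T, u:T, v:F, x:F, y:F. ✗
w: successors {s, u, w, x}; ~p there: s:T, u:T, w:F, x:F. ✗
x: successors {s, w}; ~p there: s:T, w:F. ✗
y: successors {v, w, x, y}; ~p there: v:F, w:F, x:F, y:F. ✗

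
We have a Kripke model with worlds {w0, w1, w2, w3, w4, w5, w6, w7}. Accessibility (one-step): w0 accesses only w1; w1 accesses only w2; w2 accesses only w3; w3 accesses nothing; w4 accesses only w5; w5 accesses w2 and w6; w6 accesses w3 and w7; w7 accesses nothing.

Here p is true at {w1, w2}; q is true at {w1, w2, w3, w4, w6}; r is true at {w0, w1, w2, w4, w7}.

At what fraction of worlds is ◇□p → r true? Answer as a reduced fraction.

7/8

w0: ◇□p is T, r is T. ✓
w1: ◇□p is F, r is T. ✓
w2: ◇□p is T, r is T. ✓
w3: ◇□p is F, r is F. ✓
w4: ◇□p is F, r is T. ✓
w5: ◇□p is F, r is F. ✓
w6: ◇□p is T, r is F. ✗
w7: ◇□p is F, r is T. ✓
That's 7 of 8 worlds, so 7/8.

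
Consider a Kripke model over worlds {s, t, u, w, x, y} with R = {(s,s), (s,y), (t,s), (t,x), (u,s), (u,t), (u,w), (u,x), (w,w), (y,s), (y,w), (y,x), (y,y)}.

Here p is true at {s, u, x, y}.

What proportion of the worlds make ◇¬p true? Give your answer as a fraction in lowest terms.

1/2

s: successors {s, y}; ¬p there: s:F, y:F. ✗
t: successors {s, x}; ¬p there: s:F, x:F. ✗
u: successors {s, t, w, x}; ¬p there: s:F, t:T, w:T, x:F. ✓
w: successors {w}; ¬p there: w:T. ✓
x: no successors, so ◇¬p fails. ✗
y: successors {s, w, x, y}; ¬p there: s:F, w:T, x:F, y:F. ✓
That's 3 of 6 worlds, so 3/6 = 1/2.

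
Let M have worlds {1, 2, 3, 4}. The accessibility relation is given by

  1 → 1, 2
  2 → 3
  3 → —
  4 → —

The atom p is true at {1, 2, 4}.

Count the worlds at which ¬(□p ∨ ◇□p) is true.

0

1: □p ∨ ◇□p is T. ✗
2: □p ∨ ◇□p is T. ✗
3: □p ∨ ◇□p is T. ✗
4: □p ∨ ◇□p is T. ✗
Satisfying worlds: ∅.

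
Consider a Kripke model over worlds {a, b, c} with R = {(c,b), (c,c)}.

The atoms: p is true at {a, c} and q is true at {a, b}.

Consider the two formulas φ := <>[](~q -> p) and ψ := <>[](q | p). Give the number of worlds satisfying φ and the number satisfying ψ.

1 and 1

For <>[](~q -> p):
a: no successors, so <>[](~q -> p) fails. ✗
b: no successors, so <>[](~q -> p) fails. ✗
c: successors {b, c}; [](~q -> p) there: b:T, c:T. ✓
— 1 world.
For <>[](q | p):
a: no successors, so <>[](q | p) fails. ✗
b: no successors, so <>[](q | p) fails. ✗
c: successors {b, c}; [](q | p) there: b:T, c:T. ✓
— 1 world.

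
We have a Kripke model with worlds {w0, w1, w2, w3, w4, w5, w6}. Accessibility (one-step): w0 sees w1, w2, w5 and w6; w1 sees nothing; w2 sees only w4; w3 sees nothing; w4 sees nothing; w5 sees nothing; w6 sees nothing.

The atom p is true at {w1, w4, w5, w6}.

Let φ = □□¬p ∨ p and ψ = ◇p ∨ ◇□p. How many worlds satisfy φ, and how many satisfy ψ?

For □□¬p ∨ p:
w0: □□¬p is F, p is F. ✗
w1: □□¬p is T, p is T. ✓
w2: □□¬p is T, p is F. ✓
w3: □□¬p is T, p is F. ✓
w4: □□¬p is T, p is T. ✓
w5: □□¬p is T, p is T. ✓
w6: □□¬p is T, p is T. ✓
— 6 worlds.
For ◇p ∨ ◇□p:
w0: ◇p is T, ◇□p is T. ✓
w1: ◇p is F, ◇□p is F. ✗
w2: ◇p is T, ◇□p is T. ✓
w3: ◇p is F, ◇□p is F. ✗
w4: ◇p is F, ◇□p is F. ✗
w5: ◇p is F, ◇□p is F. ✗
w6: ◇p is F, ◇□p is F. ✗
— 2 worlds.

6 and 2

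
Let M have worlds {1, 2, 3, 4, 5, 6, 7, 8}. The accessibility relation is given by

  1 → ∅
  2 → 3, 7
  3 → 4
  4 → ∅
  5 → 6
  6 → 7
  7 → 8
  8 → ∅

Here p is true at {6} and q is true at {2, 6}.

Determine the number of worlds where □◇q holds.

1: no successors, so □◇q holds vacuously. ✓
2: successors {3, 7}; ◇q there: 3:F, 7:F. ✗
3: successors {4}; ◇q there: 4:F. ✗
4: no successors, so □◇q holds vacuously. ✓
5: successors {6}; ◇q there: 6:F. ✗
6: successors {7}; ◇q there: 7:F. ✗
7: successors {8}; ◇q there: 8:F. ✗
8: no successors, so □◇q holds vacuously. ✓
Satisfying worlds: {1, 4, 8}.

3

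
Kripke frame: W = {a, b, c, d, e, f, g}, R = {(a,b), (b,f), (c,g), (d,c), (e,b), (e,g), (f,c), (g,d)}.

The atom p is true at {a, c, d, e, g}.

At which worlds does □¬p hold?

{a, b}

a: successors {b}; ¬p there: b:T. ✓
b: successors {f}; ¬p there: f:T. ✓
c: successors {g}; ¬p there: g:F. ✗
d: successors {c}; ¬p there: c:F. ✗
e: successors {b, g}; ¬p there: b:T, g:F. ✗
f: successors {c}; ¬p there: c:F. ✗
g: successors {d}; ¬p there: d:F. ✗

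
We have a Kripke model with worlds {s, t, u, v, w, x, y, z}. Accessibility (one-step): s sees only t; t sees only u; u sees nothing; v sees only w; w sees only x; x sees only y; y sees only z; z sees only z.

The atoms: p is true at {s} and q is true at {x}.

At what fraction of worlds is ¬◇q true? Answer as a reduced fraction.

s: ◇q is F. ✓
t: ◇q is F. ✓
u: ◇q is F. ✓
v: ◇q is F. ✓
w: ◇q is T. ✗
x: ◇q is F. ✓
y: ◇q is F. ✓
z: ◇q is F. ✓
That's 7 of 8 worlds, so 7/8.

7/8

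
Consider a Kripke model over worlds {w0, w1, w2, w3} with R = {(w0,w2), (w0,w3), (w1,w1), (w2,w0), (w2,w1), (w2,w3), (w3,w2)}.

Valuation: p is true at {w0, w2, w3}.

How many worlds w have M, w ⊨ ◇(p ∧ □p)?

w0: successors {w2, w3}; p ∧ □p there: w2:F, w3:T. ✓
w1: successors {w1}; p ∧ □p there: w1:F. ✗
w2: successors {w0, w1, w3}; p ∧ □p there: w0:T, w1:F, w3:T. ✓
w3: successors {w2}; p ∧ □p there: w2:F. ✗
Satisfying worlds: {w0, w2}.

2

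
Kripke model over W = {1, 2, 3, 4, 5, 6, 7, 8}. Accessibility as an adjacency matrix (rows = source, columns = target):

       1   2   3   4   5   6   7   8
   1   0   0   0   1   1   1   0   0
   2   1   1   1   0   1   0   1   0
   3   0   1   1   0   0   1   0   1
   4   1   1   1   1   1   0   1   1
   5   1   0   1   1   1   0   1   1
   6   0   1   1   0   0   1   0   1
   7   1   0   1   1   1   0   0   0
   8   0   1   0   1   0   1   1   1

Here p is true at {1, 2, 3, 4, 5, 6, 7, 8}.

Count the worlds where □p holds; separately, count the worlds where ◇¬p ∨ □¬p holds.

8 and 0

For □p:
1: successors {4, 5, 6}; p there: 4:T, 5:T, 6:T. ✓
2: successors {1, 2, 3, 5, 7}; p there: 1:T, 2:T, 3:T, 5:T, 7:T. ✓
3: successors {2, 3, 6, 8}; p there: 2:T, 3:T, 6:T, 8:T. ✓
4: successors {1, 2, 3, 4, 5, 7, 8}; p there: 1:T, 2:T, 3:T, 4:T, 5:T, 7:T, 8:T. ✓
5: successors {1, 3, 4, 5, 7, 8}; p there: 1:T, 3:T, 4:T, 5:T, 7:T, 8:T. ✓
6: successors {2, 3, 6, 8}; p there: 2:T, 3:T, 6:T, 8:T. ✓
7: successors {1, 3, 4, 5}; p there: 1:T, 3:T, 4:T, 5:T. ✓
8: successors {2, 4, 6, 7, 8}; p there: 2:T, 4:T, 6:T, 7:T, 8:T. ✓
— 8 worlds.
For ◇¬p ∨ □¬p:
1: ◇¬p is F, □¬p is F. ✗
2: ◇¬p is F, □¬p is F. ✗
3: ◇¬p is F, □¬p is F. ✗
4: ◇¬p is F, □¬p is F. ✗
5: ◇¬p is F, □¬p is F. ✗
6: ◇¬p is F, □¬p is F. ✗
7: ◇¬p is F, □¬p is F. ✗
8: ◇¬p is F, □¬p is F. ✗
— 0 worlds.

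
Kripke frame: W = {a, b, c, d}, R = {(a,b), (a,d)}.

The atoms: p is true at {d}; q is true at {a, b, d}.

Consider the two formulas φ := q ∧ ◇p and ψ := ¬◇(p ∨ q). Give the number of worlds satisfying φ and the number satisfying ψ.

1 and 3

For q ∧ ◇p:
a: q is T, ◇p is T. ✓
b: q is T, ◇p is F. ✗
c: q is F, ◇p is F. ✗
d: q is T, ◇p is F. ✗
— 1 world.
For ¬◇(p ∨ q):
a: ◇(p ∨ q) is T. ✗
b: ◇(p ∨ q) is F. ✓
c: ◇(p ∨ q) is F. ✓
d: ◇(p ∨ q) is F. ✓
— 3 worlds.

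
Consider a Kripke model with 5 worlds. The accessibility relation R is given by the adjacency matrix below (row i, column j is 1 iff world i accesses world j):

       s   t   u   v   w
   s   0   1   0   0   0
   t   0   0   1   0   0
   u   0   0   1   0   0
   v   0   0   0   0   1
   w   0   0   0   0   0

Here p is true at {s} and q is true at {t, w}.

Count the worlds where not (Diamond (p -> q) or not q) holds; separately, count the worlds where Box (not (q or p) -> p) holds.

1 and 3

For not (Diamond (p -> q) or not q):
s: Diamond (p -> q) or not q is T. ✗
t: Diamond (p -> q) or not q is T. ✗
u: Diamond (p -> q) or not q is T. ✗
v: Diamond (p -> q) or not q is T. ✗
w: Diamond (p -> q) or not q is F. ✓
— 1 world.
For Box (not (q or p) -> p):
s: successors {t}; not (q or p) -> p there: t:T. ✓
t: successors {u}; not (q or p) -> p there: u:F. ✗
u: successors {u}; not (q or p) -> p there: u:F. ✗
v: successors {w}; not (q or p) -> p there: w:T. ✓
w: no successors, so Box (not (q or p) -> p) holds vacuously. ✓
— 3 worlds.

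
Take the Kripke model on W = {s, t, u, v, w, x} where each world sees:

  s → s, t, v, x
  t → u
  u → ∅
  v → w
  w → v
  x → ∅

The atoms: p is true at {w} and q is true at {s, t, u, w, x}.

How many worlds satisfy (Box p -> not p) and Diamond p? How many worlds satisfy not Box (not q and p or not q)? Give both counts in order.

For (Box p -> not p) and Diamond p:
s: Box p -> not p is T, Diamond p is F. ✗
t: Box p -> not p is T, Diamond p is F. ✗
u: Box p -> not p is T, Diamond p is F. ✗
v: Box p -> not p is T, Diamond p is T. ✓
w: Box p -> not p is T, Diamond p is F. ✗
x: Box p -> not p is T, Diamond p is F. ✗
— 1 world.
For not Box (not q and p or not q):
s: Box (not q and p or not q) is F. ✓
t: Box (not q and p or not q) is F. ✓
u: Box (not q and p or not q) is T. ✗
v: Box (not q and p or not q) is F. ✓
w: Box (not q and p or not q) is T. ✗
x: Box (not q and p or not q) is T. ✗
— 3 worlds.

1 and 3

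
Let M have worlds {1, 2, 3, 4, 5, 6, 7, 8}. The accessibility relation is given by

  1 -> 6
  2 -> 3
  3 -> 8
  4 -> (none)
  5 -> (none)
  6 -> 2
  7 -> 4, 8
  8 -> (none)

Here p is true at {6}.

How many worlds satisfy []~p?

1: successors {6}; ~p there: 6:F. ✗
2: successors {3}; ~p there: 3:T. ✓
3: successors {8}; ~p there: 8:T. ✓
4: no successors, so []~p holds vacuously. ✓
5: no successors, so []~p holds vacuously. ✓
6: successors {2}; ~p there: 2:T. ✓
7: successors {4, 8}; ~p there: 4:T, 8:T. ✓
8: no successors, so []~p holds vacuously. ✓
Satisfying worlds: {2, 3, 4, 5, 6, 7, 8}.

7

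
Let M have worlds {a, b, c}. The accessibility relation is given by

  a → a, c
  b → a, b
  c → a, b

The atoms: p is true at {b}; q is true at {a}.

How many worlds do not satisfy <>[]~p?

a: successors {a, c}; []~p there: a:T, c:F. ✓
b: successors {a, b}; []~p there: a:T, b:F. ✓
c: successors {a, b}; []~p there: a:T, b:F. ✓
Satisfying worlds: {a, b, c}.
So <>[]~p fails at the other 0 worlds.

0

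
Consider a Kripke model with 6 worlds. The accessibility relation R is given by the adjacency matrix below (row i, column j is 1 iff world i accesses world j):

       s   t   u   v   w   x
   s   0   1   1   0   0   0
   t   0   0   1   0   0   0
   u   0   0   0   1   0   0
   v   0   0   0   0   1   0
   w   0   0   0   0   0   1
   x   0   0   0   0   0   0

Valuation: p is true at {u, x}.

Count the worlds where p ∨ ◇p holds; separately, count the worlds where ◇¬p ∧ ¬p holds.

5 and 2

For p ∨ ◇p:
s: p is F, ◇p is T. ✓
t: p is F, ◇p is T. ✓
u: p is T, ◇p is F. ✓
v: p is F, ◇p is F. ✗
w: p is F, ◇p is T. ✓
x: p is T, ◇p is F. ✓
— 5 worlds.
For ◇¬p ∧ ¬p:
s: ◇¬p is T, ¬p is T. ✓
t: ◇¬p is F, ¬p is T. ✗
u: ◇¬p is T, ¬p is F. ✗
v: ◇¬p is T, ¬p is T. ✓
w: ◇¬p is F, ¬p is T. ✗
x: ◇¬p is F, ¬p is F. ✗
— 2 worlds.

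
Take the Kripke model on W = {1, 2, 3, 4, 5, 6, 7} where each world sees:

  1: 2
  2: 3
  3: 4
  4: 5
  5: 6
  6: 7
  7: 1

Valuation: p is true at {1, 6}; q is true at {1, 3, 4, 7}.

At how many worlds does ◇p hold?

1: successors {2}; p there: 2:F. ✗
2: successors {3}; p there: 3:F. ✗
3: successors {4}; p there: 4:F. ✗
4: successors {5}; p there: 5:F. ✗
5: successors {6}; p there: 6:T. ✓
6: successors {7}; p there: 7:F. ✗
7: successors {1}; p there: 1:T. ✓
Satisfying worlds: {5, 7}.

2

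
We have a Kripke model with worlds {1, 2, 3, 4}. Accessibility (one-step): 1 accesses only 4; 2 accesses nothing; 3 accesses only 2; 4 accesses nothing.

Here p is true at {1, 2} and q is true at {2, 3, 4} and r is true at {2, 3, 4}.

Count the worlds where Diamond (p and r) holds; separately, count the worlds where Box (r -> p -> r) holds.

For Diamond (p and r):
1: successors {4}; p and r there: 4:F. ✗
2: no successors, so Diamond (p and r) fails. ✗
3: successors {2}; p and r there: 2:T. ✓
4: no successors, so Diamond (p and r) fails. ✗
— 1 world.
For Box (r -> p -> r):
1: successors {4}; r -> p -> r there: 4:T. ✓
2: no successors, so Box (r -> p -> r) holds vacuously. ✓
3: successors {2}; r -> p -> r there: 2:T. ✓
4: no successors, so Box (r -> p -> r) holds vacuously. ✓
— 4 worlds.

1 and 4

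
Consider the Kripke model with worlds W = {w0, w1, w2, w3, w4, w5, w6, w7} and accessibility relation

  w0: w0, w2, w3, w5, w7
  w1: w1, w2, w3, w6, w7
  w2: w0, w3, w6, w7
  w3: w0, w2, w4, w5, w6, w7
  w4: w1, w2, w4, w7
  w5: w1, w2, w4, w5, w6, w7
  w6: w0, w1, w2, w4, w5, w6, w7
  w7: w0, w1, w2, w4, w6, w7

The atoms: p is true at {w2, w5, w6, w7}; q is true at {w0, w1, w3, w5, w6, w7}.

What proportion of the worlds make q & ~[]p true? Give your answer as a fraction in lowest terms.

w0: q is T, ~[]p is T. ✓
w1: q is T, ~[]p is T. ✓
w2: q is F, ~[]p is T. ✗
w3: q is T, ~[]p is T. ✓
w4: q is F, ~[]p is T. ✗
w5: q is T, ~[]p is T. ✓
w6: q is T, ~[]p is T. ✓
w7: q is T, ~[]p is T. ✓
That's 6 of 8 worlds, so 6/8 = 3/4.

3/4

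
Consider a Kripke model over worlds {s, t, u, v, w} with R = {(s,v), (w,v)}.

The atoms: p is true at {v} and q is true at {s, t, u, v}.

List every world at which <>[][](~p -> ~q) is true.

{s, w}

s: successors {v}; [][](~p -> ~q) there: v:T. ✓
t: no successors, so <>[][](~p -> ~q) fails. ✗
u: no successors, so <>[][](~p -> ~q) fails. ✗
v: no successors, so <>[][](~p -> ~q) fails. ✗
w: successors {v}; [][](~p -> ~q) there: v:T. ✓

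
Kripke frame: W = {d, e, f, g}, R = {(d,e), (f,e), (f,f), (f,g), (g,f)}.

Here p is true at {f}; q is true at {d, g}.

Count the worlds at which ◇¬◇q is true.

d: successors {e}; ¬◇q there: e:T. ✓
e: no successors, so ◇¬◇q fails. ✗
f: successors {e, f, g}; ¬◇q there: e:T, f:F, g:T. ✓
g: successors {f}; ¬◇q there: f:F. ✗
Satisfying worlds: {d, f}.

2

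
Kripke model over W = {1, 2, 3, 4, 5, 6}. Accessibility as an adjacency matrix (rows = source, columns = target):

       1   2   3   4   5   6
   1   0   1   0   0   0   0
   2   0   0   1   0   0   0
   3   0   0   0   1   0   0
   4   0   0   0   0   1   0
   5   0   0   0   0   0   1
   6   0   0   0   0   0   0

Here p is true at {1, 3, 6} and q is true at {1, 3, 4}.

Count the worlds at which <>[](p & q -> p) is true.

5

1: successors {2}; [](p & q -> p) there: 2:T. ✓
2: successors {3}; [](p & q -> p) there: 3:T. ✓
3: successors {4}; [](p & q -> p) there: 4:T. ✓
4: successors {5}; [](p & q -> p) there: 5:T. ✓
5: successors {6}; [](p & q -> p) there: 6:T. ✓
6: no successors, so <>[](p & q -> p) fails. ✗
Satisfying worlds: {1, 2, 3, 4, 5}.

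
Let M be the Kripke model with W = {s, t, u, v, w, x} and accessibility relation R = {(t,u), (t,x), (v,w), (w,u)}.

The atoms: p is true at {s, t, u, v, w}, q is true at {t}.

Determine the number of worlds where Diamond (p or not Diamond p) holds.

3

s: no successors, so Diamond (p or not Diamond p) fails. ✗
t: successors {u, x}; p or not Diamond p there: u:T, x:T. ✓
u: no successors, so Diamond (p or not Diamond p) fails. ✗
v: successors {w}; p or not Diamond p there: w:T. ✓
w: successors {u}; p or not Diamond p there: u:T. ✓
x: no successors, so Diamond (p or not Diamond p) fails. ✗
Satisfying worlds: {t, v, w}.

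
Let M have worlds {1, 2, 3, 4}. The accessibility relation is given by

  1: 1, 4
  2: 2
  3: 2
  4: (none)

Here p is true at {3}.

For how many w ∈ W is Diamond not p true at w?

3

1: successors {1, 4}; not p there: 1:T, 4:T. ✓
2: successors {2}; not p there: 2:T. ✓
3: successors {2}; not p there: 2:T. ✓
4: no successors, so Diamond not p fails. ✗
Satisfying worlds: {1, 2, 3}.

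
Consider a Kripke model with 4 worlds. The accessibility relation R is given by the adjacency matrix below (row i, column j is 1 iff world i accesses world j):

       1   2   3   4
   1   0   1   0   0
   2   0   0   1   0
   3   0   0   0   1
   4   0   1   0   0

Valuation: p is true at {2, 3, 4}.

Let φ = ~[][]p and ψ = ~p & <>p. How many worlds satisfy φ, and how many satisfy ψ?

0 and 1

For ~[][]p:
1: [][]p is T. ✗
2: [][]p is T. ✗
3: [][]p is T. ✗
4: [][]p is T. ✗
— 0 worlds.
For ~p & <>p:
1: ~p is T, <>p is T. ✓
2: ~p is F, <>p is T. ✗
3: ~p is F, <>p is T. ✗
4: ~p is F, <>p is T. ✗
— 1 world.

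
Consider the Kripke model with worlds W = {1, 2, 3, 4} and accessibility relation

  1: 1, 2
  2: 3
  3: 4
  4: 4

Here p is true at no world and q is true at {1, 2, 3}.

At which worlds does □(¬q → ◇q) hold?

{1, 2}

1: successors {1, 2}; ¬q → ◇q there: 1:T, 2:T. ✓
2: successors {3}; ¬q → ◇q there: 3:T. ✓
3: successors {4}; ¬q → ◇q there: 4:F. ✗
4: successors {4}; ¬q → ◇q there: 4:F. ✗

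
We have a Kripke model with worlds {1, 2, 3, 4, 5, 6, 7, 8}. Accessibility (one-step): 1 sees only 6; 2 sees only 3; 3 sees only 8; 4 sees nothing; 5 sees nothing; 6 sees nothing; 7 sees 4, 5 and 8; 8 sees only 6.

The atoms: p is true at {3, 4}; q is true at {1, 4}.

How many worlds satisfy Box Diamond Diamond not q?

4

1: successors {6}; Diamond Diamond not q there: 6:F. ✗
2: successors {3}; Diamond Diamond not q there: 3:T. ✓
3: successors {8}; Diamond Diamond not q there: 8:F. ✗
4: no successors, so Box Diamond Diamond not q holds vacuously. ✓
5: no successors, so Box Diamond Diamond not q holds vacuously. ✓
6: no successors, so Box Diamond Diamond not q holds vacuously. ✓
7: successors {4, 5, 8}; Diamond Diamond not q there: 4:F, 5:F, 8:F. ✗
8: successors {6}; Diamond Diamond not q there: 6:F. ✗
Satisfying worlds: {2, 4, 5, 6}.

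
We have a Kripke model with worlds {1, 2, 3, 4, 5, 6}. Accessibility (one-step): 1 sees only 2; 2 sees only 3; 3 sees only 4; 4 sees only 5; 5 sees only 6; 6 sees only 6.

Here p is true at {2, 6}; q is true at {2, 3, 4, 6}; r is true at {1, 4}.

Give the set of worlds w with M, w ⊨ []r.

1: successors {2}; r there: 2:F. ✗
2: successors {3}; r there: 3:F. ✗
3: successors {4}; r there: 4:T. ✓
4: successors {5}; r there: 5:F. ✗
5: successors {6}; r there: 6:F. ✗
6: successors {6}; r there: 6:F. ✗

{3}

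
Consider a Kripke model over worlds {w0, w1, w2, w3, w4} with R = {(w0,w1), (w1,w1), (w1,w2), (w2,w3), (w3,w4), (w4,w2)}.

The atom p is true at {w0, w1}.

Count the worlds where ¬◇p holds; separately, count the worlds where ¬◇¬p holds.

For ¬◇p:
w0: ◇p is T. ✗
w1: ◇p is T. ✗
w2: ◇p is F. ✓
w3: ◇p is F. ✓
w4: ◇p is F. ✓
— 3 worlds.
For ¬◇¬p:
w0: ◇¬p is F. ✓
w1: ◇¬p is T. ✗
w2: ◇¬p is T. ✗
w3: ◇¬p is T. ✗
w4: ◇¬p is T. ✗
— 1 world.

3 and 1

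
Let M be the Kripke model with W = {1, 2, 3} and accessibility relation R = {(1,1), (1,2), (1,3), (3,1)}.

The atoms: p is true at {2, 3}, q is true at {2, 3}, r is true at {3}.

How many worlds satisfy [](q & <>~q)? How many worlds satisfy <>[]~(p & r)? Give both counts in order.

1 and 1

For [](q & <>~q):
1: successors {1, 2, 3}; q & <>~q there: 1:F, 2:F, 3:T. ✗
2: no successors, so [](q & <>~q) holds vacuously. ✓
3: successors {1}; q & <>~q there: 1:F. ✗
— 1 world.
For <>[]~(p & r):
1: successors {1, 2, 3}; []~(p & r) there: 1:F, 2:T, 3:T. ✓
2: no successors, so <>[]~(p & r) fails. ✗
3: successors {1}; []~(p & r) there: 1:F. ✗
— 1 world.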